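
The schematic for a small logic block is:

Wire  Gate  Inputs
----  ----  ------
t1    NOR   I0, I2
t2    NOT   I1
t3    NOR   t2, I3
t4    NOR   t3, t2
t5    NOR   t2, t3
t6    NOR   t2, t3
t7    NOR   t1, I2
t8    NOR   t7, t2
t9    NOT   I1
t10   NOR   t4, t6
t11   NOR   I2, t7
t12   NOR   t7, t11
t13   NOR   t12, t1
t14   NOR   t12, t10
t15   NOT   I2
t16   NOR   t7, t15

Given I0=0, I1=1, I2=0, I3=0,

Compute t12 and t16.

t1 = I0 NOR I2 = 0 NOR 0 = 1
t7 = t1 NOR I2 = 1 NOR 0 = 0
t11 = I2 NOR t7 = 0 NOR 0 = 1
t12 = t7 NOR t11 = 0 NOR 1 = 0
t15 = NOT I2 = NOT 0 = 1
t16 = t7 NOR t15 = 0 NOR 1 = 0

t12 = 0, t16 = 0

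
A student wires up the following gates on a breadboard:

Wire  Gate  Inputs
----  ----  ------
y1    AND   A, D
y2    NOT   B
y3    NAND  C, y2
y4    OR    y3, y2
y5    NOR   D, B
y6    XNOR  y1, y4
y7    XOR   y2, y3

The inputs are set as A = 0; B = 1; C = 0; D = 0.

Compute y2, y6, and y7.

y1 = A AND D = 0 AND 0 = 0
y2 = NOT B = NOT 1 = 0
y3 = C NAND y2 = 0 NAND 0 = 1
y4 = y3 OR y2 = 1 OR 0 = 1
y6 = y1 XNOR y4 = 0 XNOR 1 = 0
y7 = y2 XOR y3 = 0 XOR 1 = 1

y2 = 0, y6 = 0, y7 = 1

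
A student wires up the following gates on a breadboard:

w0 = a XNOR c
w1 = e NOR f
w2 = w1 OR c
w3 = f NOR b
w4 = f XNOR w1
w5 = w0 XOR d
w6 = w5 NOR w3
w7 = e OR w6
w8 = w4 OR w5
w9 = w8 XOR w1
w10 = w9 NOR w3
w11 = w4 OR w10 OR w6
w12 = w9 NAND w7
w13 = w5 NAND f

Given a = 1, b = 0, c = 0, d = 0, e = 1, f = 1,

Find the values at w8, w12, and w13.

w8 = 0  w12 = 1  w13 = 1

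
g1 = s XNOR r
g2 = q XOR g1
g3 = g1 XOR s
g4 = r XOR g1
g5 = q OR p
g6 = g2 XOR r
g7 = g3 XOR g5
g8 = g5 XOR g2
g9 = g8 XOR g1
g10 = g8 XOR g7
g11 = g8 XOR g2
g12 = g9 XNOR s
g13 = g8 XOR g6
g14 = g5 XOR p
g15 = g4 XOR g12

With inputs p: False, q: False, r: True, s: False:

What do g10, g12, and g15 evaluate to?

g1 = s XNOR r = False XNOR True = False
g2 = q XOR g1 = False XOR False = False
g3 = g1 XOR s = False XOR False = False
g4 = r XOR g1 = True XOR False = True
g5 = q OR p = False OR False = False
g7 = g3 XOR g5 = False XOR False = False
g8 = g5 XOR g2 = False XOR False = False
g9 = g8 XOR g1 = False XOR False = False
g10 = g8 XOR g7 = False XOR False = False
g12 = g9 XNOR s = False XNOR False = True
g15 = g4 XOR g12 = True XOR True = False

g10 = False, g12 = True, g15 = False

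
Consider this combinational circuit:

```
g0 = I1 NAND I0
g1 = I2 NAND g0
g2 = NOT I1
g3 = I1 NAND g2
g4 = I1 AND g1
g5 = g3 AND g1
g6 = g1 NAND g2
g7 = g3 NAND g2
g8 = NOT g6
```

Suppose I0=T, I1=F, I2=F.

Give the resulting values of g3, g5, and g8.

g3 = T, g5 = T, g8 = T

g0 = I1 NAND I0 = F NAND T = T
g1 = I2 NAND g0 = F NAND T = T
g2 = NOT I1 = NOT F = T
g3 = I1 NAND g2 = F NAND T = T
g5 = g3 AND g1 = T AND T = T
g6 = g1 NAND g2 = T NAND T = F
g8 = NOT g6 = NOT F = T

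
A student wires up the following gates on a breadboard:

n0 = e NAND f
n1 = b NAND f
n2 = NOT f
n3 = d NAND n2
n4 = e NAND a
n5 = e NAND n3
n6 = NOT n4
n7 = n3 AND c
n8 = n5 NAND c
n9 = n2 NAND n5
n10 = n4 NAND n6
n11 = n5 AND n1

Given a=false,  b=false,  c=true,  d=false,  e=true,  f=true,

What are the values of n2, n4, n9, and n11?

n2 = false, n4 = true, n9 = true, n11 = false

n1 = b NAND f = false NAND true = true
n2 = NOT f = NOT true = false
n3 = d NAND n2 = false NAND false = true
n4 = e NAND a = true NAND false = true
n5 = e NAND n3 = true NAND true = false
n9 = n2 NAND n5 = false NAND false = true
n11 = n5 AND n1 = false AND true = false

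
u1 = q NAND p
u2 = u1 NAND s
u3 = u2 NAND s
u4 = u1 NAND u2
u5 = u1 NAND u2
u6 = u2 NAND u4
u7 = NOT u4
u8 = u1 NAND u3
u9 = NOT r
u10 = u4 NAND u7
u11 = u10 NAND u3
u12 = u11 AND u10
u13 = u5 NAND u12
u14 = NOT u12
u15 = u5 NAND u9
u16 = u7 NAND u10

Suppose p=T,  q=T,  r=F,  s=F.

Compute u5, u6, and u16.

u5 = T; u6 = F; u16 = T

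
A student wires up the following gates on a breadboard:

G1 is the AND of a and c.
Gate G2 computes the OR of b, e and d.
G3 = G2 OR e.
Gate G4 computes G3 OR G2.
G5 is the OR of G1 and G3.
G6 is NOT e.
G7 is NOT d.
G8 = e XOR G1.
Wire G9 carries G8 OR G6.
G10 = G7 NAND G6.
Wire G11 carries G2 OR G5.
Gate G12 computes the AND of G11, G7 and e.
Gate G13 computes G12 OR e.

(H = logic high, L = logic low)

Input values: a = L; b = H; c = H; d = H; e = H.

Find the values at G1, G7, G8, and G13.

G1 = a AND c = L AND H = L
G2 = b OR e OR d = H OR H OR H = H
G3 = G2 OR e = H OR H = H
G5 = G1 OR G3 = L OR H = H
G7 = NOT d = NOT H = L
G8 = e XOR G1 = H XOR L = H
G11 = G2 OR G5 = H OR H = H
G12 = G11 AND G7 AND e = H AND L AND H = L
G13 = G12 OR e = L OR H = H

G1 = L  G7 = L  G8 = H  G13 = H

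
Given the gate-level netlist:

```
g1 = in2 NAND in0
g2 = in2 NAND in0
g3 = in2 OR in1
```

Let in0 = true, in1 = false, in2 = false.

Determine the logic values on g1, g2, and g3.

g1 = in2 NAND in0 = false NAND true = true
g2 = in2 NAND in0 = false NAND true = true
g3 = in2 OR in1 = false OR false = false

g1 = true, g2 = true, g3 = false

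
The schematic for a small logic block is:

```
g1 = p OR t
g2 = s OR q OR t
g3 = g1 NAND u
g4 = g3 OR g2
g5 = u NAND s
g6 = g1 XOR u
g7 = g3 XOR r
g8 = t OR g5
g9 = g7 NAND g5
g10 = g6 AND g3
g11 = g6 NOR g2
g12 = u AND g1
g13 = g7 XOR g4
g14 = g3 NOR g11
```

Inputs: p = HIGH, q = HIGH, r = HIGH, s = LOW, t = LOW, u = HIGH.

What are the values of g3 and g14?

g3 = LOW, g14 = HIGH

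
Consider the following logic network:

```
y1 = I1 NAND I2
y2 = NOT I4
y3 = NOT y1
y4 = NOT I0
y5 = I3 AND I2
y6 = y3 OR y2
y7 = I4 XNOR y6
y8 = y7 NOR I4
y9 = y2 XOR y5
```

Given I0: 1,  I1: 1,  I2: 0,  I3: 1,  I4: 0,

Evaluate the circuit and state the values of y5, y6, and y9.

y1 = I1 NAND I2 = 1 NAND 0 = 1
y2 = NOT I4 = NOT 0 = 1
y3 = NOT y1 = NOT 1 = 0
y5 = I3 AND I2 = 1 AND 0 = 0
y6 = y3 OR y2 = 0 OR 1 = 1
y9 = y2 XOR y5 = 1 XOR 0 = 1

y5 = 0, y6 = 1, y9 = 1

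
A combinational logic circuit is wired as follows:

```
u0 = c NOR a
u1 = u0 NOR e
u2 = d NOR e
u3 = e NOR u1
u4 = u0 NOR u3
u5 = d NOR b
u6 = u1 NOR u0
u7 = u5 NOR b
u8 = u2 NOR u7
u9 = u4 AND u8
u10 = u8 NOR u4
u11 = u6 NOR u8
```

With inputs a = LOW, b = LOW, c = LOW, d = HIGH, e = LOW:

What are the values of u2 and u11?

u2 = LOW, u11 = HIGH

u0 = c NOR a = LOW NOR LOW = HIGH
u1 = u0 NOR e = HIGH NOR LOW = LOW
u2 = d NOR e = HIGH NOR LOW = LOW
u5 = d NOR b = HIGH NOR LOW = LOW
u6 = u1 NOR u0 = LOW NOR HIGH = LOW
u7 = u5 NOR b = LOW NOR LOW = HIGH
u8 = u2 NOR u7 = LOW NOR HIGH = LOW
u11 = u6 NOR u8 = LOW NOR LOW = HIGH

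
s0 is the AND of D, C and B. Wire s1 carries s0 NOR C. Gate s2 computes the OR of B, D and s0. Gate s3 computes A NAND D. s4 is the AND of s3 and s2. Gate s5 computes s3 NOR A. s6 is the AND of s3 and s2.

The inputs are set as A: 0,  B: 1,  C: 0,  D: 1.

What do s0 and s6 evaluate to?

s0 = 0  s6 = 1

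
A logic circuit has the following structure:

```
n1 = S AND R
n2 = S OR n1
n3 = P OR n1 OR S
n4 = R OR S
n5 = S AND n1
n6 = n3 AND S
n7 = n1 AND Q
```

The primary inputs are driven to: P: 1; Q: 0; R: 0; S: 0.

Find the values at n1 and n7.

n1 = 0, n7 = 0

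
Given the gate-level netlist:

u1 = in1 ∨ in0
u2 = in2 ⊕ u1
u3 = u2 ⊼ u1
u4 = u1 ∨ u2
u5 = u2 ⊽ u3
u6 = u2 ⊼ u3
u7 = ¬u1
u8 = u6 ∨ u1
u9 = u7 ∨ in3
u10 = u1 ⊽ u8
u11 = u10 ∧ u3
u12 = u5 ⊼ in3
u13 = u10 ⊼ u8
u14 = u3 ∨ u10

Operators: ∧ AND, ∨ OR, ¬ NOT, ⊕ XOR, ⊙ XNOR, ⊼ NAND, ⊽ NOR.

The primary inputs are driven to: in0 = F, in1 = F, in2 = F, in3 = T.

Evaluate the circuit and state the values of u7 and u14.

u7 = T, u14 = T

u1 = in1 OR in0 = F OR F = F
u2 = in2 XOR u1 = F XOR F = F
u3 = u2 NAND u1 = F NAND F = T
u6 = u2 NAND u3 = F NAND T = T
u7 = NOT u1 = NOT F = T
u8 = u6 OR u1 = T OR F = T
u10 = u1 NOR u8 = F NOR T = F
u14 = u3 OR u10 = T OR F = T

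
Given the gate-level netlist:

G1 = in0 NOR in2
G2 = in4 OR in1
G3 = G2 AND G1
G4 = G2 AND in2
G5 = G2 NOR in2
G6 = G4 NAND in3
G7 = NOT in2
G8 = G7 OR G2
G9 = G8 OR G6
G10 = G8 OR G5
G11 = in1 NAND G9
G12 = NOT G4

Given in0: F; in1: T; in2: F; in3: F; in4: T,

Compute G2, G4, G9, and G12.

G2 = in4 OR in1 = T OR T = T
G4 = G2 AND in2 = T AND F = F
G6 = G4 NAND in3 = F NAND F = T
G7 = NOT in2 = NOT F = T
G8 = G7 OR G2 = T OR T = T
G9 = G8 OR G6 = T OR T = T
G12 = NOT G4 = NOT F = T

G2 = T  G4 = F  G9 = T  G12 = T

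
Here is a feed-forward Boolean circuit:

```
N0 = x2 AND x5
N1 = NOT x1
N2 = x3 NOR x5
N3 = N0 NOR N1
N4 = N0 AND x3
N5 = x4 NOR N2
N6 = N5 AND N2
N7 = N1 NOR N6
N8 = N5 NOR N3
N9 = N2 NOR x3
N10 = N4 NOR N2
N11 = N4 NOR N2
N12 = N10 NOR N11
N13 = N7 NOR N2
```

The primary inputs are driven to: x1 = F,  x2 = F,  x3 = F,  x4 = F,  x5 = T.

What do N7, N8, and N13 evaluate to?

N0 = x2 AND x5 = F AND T = F
N1 = NOT x1 = NOT F = T
N2 = x3 NOR x5 = F NOR T = F
N3 = N0 NOR N1 = F NOR T = F
N5 = x4 NOR N2 = F NOR F = T
N6 = N5 AND N2 = T AND F = F
N7 = N1 NOR N6 = T NOR F = F
N8 = N5 NOR N3 = T NOR F = F
N13 = N7 NOR N2 = F NOR F = T

N7 = F, N8 = F, N13 = T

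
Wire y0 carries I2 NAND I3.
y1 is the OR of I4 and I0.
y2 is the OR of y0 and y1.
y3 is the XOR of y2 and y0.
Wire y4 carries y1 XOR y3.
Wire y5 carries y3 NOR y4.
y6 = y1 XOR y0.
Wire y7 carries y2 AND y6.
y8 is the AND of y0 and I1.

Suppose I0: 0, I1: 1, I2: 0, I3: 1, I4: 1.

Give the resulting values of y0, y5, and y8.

y0 = 1  y5 = 0  y8 = 1

y0 = I2 NAND I3 = 0 NAND 1 = 1
y1 = I4 OR I0 = 1 OR 0 = 1
y2 = y0 OR y1 = 1 OR 1 = 1
y3 = y2 XOR y0 = 1 XOR 1 = 0
y4 = y1 XOR y3 = 1 XOR 0 = 1
y5 = y3 NOR y4 = 0 NOR 1 = 0
y8 = y0 AND I1 = 1 AND 1 = 1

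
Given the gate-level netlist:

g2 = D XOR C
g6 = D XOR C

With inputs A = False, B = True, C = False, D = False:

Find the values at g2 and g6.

g2 = False  g6 = False

g2 = False XOR False = False
g6 = False XOR False = False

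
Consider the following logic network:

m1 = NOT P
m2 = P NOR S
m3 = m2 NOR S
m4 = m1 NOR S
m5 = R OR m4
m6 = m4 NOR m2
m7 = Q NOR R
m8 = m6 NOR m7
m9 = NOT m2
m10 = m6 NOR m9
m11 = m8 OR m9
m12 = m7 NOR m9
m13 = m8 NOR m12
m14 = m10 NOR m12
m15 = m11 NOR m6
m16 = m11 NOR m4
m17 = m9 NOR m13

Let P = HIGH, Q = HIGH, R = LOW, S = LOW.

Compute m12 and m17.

m12 = LOW; m17 = LOW

m1 = NOT P = NOT HIGH = LOW
m2 = P NOR S = HIGH NOR LOW = LOW
m4 = m1 NOR S = LOW NOR LOW = HIGH
m6 = m4 NOR m2 = HIGH NOR LOW = LOW
m7 = Q NOR R = HIGH NOR LOW = LOW
m8 = m6 NOR m7 = LOW NOR LOW = HIGH
m9 = NOT m2 = NOT LOW = HIGH
m12 = m7 NOR m9 = LOW NOR HIGH = LOW
m13 = m8 NOR m12 = HIGH NOR LOW = LOW
m17 = m9 NOR m13 = HIGH NOR LOW = LOW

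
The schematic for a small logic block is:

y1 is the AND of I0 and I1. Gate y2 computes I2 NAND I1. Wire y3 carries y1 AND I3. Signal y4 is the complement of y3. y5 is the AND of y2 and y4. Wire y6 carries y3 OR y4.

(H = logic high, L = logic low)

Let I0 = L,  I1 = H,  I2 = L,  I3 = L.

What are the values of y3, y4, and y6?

y1 = I0 AND I1 = L AND H = L
y3 = y1 AND I3 = L AND L = L
y4 = NOT y3 = NOT L = H
y6 = y3 OR y4 = L OR H = H

y3 = L, y4 = H, y6 = H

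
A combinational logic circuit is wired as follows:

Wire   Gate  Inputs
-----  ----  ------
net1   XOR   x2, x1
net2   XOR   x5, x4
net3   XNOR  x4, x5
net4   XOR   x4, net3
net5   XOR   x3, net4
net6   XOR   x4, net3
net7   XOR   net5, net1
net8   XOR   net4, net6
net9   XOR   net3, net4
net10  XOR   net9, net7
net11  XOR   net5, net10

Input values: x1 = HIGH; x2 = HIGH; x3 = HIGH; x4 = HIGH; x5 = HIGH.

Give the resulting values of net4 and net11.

net4 = LOW, net11 = HIGH

net1 = x2 XOR x1 = HIGH XOR HIGH = LOW
net3 = x4 XNOR x5 = HIGH XNOR HIGH = HIGH
net4 = x4 XOR net3 = HIGH XOR HIGH = LOW
net5 = x3 XOR net4 = HIGH XOR LOW = HIGH
net7 = net5 XOR net1 = HIGH XOR LOW = HIGH
net9 = net3 XOR net4 = HIGH XOR LOW = HIGH
net10 = net9 XOR net7 = HIGH XOR HIGH = LOW
net11 = net5 XOR net10 = HIGH XOR LOW = HIGH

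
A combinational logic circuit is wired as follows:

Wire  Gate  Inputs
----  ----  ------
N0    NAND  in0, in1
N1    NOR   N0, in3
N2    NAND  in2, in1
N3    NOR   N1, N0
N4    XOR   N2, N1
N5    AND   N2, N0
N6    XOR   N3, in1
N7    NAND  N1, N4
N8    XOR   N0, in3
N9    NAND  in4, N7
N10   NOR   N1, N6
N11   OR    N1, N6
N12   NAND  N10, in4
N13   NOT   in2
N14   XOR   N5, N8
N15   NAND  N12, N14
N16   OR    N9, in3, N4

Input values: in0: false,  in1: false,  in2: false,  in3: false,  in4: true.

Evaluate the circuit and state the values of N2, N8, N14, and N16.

N2 = true, N8 = true, N14 = false, N16 = true

N0 = in0 NAND in1 = false NAND false = true
N1 = N0 NOR in3 = true NOR false = false
N2 = in2 NAND in1 = false NAND false = true
N4 = N2 XOR N1 = true XOR false = true
N5 = N2 AND N0 = true AND true = true
N7 = N1 NAND N4 = false NAND true = true
N8 = N0 XOR in3 = true XOR false = true
N9 = in4 NAND N7 = true NAND true = false
N14 = N5 XOR N8 = true XOR true = false
N16 = N9 OR in3 OR N4 = false OR false OR true = true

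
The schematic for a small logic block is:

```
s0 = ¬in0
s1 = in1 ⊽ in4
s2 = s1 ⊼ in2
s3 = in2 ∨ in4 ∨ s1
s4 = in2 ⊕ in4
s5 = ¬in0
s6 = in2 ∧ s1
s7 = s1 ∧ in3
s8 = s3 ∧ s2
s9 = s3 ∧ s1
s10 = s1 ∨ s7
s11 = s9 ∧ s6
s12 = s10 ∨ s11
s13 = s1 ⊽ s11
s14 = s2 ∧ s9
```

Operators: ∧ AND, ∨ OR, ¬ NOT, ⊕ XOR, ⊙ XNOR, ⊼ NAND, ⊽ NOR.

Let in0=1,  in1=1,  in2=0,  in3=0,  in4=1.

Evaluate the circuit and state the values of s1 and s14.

s1 = in1 NOR in4 = 1 NOR 1 = 0
s2 = s1 NAND in2 = 0 NAND 0 = 1
s3 = in2 OR in4 OR s1 = 0 OR 1 OR 0 = 1
s9 = s3 AND s1 = 1 AND 0 = 0
s14 = s2 AND s9 = 1 AND 0 = 0

s1 = 0, s14 = 0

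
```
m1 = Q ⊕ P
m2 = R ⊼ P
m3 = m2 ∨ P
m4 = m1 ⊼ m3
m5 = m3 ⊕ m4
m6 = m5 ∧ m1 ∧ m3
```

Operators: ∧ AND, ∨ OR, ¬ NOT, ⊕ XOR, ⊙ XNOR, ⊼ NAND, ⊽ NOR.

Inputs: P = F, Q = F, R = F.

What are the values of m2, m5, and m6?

m2 = T, m5 = F, m6 = F

m1 = Q XOR P = F XOR F = F
m2 = R NAND P = F NAND F = T
m3 = m2 OR P = T OR F = T
m4 = m1 NAND m3 = F NAND T = T
m5 = m3 XOR m4 = T XOR T = F
m6 = m5 AND m1 AND m3 = F AND F AND T = F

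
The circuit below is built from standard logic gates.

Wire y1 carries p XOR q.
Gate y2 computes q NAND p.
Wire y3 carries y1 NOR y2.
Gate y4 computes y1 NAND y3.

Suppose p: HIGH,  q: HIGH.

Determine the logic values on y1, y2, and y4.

y1 = LOW; y2 = LOW; y4 = HIGH

y1 = p XOR q = HIGH XOR HIGH = LOW
y2 = q NAND p = HIGH NAND HIGH = LOW
y3 = y1 NOR y2 = LOW NOR LOW = HIGH
y4 = y1 NAND y3 = LOW NAND HIGH = HIGH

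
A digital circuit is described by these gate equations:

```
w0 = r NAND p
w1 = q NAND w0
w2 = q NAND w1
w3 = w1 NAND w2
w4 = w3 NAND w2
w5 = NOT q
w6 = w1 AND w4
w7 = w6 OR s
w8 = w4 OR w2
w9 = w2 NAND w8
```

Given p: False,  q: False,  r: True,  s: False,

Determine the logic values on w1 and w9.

w1 = True, w9 = False

w0 = r NAND p = True NAND False = True
w1 = q NAND w0 = False NAND True = True
w2 = q NAND w1 = False NAND True = True
w3 = w1 NAND w2 = True NAND True = False
w4 = w3 NAND w2 = False NAND True = True
w8 = w4 OR w2 = True OR True = True
w9 = w2 NAND w8 = True NAND True = False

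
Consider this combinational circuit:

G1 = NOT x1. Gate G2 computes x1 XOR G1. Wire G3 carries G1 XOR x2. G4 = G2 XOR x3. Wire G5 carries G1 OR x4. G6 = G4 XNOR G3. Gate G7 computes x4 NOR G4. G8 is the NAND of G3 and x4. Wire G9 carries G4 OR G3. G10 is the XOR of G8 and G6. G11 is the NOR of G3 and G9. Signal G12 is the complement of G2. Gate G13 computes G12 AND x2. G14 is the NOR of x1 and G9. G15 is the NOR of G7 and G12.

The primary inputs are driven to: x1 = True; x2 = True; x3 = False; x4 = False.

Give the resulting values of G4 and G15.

G1 = NOT x1 = NOT True = False
G2 = x1 XOR G1 = True XOR False = True
G4 = G2 XOR x3 = True XOR False = True
G7 = x4 NOR G4 = False NOR True = False
G12 = NOT G2 = NOT True = False
G15 = G7 NOR G12 = False NOR False = True

G4 = True; G15 = True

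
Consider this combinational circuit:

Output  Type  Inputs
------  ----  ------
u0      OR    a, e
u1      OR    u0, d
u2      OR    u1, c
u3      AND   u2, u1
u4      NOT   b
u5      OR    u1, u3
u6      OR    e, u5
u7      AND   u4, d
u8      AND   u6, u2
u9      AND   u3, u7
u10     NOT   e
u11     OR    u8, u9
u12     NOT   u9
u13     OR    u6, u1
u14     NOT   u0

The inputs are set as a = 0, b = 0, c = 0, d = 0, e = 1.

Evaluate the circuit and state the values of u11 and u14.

u0 = a OR e = 0 OR 1 = 1
u1 = u0 OR d = 1 OR 0 = 1
u2 = u1 OR c = 1 OR 0 = 1
u3 = u2 AND u1 = 1 AND 1 = 1
u4 = NOT b = NOT 0 = 1
u5 = u1 OR u3 = 1 OR 1 = 1
u6 = e OR u5 = 1 OR 1 = 1
u7 = u4 AND d = 1 AND 0 = 0
u8 = u6 AND u2 = 1 AND 1 = 1
u9 = u3 AND u7 = 1 AND 0 = 0
u11 = u8 OR u9 = 1 OR 0 = 1
u14 = NOT u0 = NOT 1 = 0

u11 = 1, u14 = 0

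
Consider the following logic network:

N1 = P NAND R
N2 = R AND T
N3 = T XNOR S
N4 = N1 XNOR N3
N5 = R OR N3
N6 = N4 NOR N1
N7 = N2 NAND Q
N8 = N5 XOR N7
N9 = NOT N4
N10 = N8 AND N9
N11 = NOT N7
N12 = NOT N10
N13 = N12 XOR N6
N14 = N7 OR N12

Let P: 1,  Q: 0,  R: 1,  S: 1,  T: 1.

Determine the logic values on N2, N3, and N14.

N2 = 1; N3 = 1; N14 = 1

N1 = P NAND R = 1 NAND 1 = 0
N2 = R AND T = 1 AND 1 = 1
N3 = T XNOR S = 1 XNOR 1 = 1
N4 = N1 XNOR N3 = 0 XNOR 1 = 0
N5 = R OR N3 = 1 OR 1 = 1
N7 = N2 NAND Q = 1 NAND 0 = 1
N8 = N5 XOR N7 = 1 XOR 1 = 0
N9 = NOT N4 = NOT 0 = 1
N10 = N8 AND N9 = 0 AND 1 = 0
N12 = NOT N10 = NOT 0 = 1
N14 = N7 OR N12 = 1 OR 1 = 1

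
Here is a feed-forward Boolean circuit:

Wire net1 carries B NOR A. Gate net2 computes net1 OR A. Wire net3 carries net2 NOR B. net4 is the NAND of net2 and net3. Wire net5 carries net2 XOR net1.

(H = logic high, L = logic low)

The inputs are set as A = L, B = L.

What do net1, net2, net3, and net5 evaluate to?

net1 = H; net2 = H; net3 = L; net5 = L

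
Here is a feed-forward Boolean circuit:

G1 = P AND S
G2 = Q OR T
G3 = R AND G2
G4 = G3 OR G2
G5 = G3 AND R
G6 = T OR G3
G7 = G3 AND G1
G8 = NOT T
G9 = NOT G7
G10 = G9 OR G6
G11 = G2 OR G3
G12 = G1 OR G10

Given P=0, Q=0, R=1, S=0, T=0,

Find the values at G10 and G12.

G1 = P AND S = 0 AND 0 = 0
G2 = Q OR T = 0 OR 0 = 0
G3 = R AND G2 = 1 AND 0 = 0
G6 = T OR G3 = 0 OR 0 = 0
G7 = G3 AND G1 = 0 AND 0 = 0
G9 = NOT G7 = NOT 0 = 1
G10 = G9 OR G6 = 1 OR 0 = 1
G12 = G1 OR G10 = 0 OR 1 = 1

G10 = 1; G12 = 1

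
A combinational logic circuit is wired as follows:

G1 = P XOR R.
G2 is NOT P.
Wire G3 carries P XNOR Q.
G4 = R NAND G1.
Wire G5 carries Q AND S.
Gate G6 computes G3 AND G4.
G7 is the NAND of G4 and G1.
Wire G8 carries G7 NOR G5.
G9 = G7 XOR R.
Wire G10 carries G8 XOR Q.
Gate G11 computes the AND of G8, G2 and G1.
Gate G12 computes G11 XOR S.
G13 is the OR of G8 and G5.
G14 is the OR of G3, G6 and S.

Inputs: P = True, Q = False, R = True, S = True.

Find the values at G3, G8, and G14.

G3 = False, G8 = False, G14 = True

G1 = P XOR R = True XOR True = False
G3 = P XNOR Q = True XNOR False = False
G4 = R NAND G1 = True NAND False = True
G5 = Q AND S = False AND True = False
G6 = G3 AND G4 = False AND True = False
G7 = G4 NAND G1 = True NAND False = True
G8 = G7 NOR G5 = True NOR False = False
G14 = G3 OR G6 OR S = False OR False OR True = True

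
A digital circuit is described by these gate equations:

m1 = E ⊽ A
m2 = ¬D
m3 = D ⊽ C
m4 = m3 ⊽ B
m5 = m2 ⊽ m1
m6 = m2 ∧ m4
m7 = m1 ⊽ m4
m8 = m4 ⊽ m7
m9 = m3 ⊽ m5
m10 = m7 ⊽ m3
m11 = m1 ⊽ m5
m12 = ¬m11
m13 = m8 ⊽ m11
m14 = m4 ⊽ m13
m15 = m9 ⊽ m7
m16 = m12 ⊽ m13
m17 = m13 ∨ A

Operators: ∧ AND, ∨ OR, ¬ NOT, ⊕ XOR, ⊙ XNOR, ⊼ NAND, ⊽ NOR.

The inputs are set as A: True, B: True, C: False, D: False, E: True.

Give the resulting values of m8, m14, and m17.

m1 = E NOR A = True NOR True = False
m2 = NOT D = NOT False = True
m3 = D NOR C = False NOR False = True
m4 = m3 NOR B = True NOR True = False
m5 = m2 NOR m1 = True NOR False = False
m7 = m1 NOR m4 = False NOR False = True
m8 = m4 NOR m7 = False NOR True = False
m11 = m1 NOR m5 = False NOR False = True
m13 = m8 NOR m11 = False NOR True = False
m14 = m4 NOR m13 = False NOR False = True
m17 = m13 OR A = False OR True = True

m8 = False; m14 = True; m17 = True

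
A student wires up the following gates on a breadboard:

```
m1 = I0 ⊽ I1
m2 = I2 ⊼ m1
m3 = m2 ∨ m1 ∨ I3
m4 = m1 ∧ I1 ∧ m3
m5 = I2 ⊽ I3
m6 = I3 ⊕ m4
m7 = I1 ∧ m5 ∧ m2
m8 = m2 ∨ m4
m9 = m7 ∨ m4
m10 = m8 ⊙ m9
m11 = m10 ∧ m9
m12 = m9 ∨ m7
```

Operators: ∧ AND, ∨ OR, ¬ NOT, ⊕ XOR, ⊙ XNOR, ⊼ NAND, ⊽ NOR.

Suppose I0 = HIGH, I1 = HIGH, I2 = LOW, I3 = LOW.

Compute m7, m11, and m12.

m1 = I0 NOR I1 = HIGH NOR HIGH = LOW
m2 = I2 NAND m1 = LOW NAND LOW = HIGH
m3 = m2 OR m1 OR I3 = HIGH OR LOW OR LOW = HIGH
m4 = m1 AND I1 AND m3 = LOW AND HIGH AND HIGH = LOW
m5 = I2 NOR I3 = LOW NOR LOW = HIGH
m7 = I1 AND m5 AND m2 = HIGH AND HIGH AND HIGH = HIGH
m8 = m2 OR m4 = HIGH OR LOW = HIGH
m9 = m7 OR m4 = HIGH OR LOW = HIGH
m10 = m8 XNOR m9 = HIGH XNOR HIGH = HIGH
m11 = m10 AND m9 = HIGH AND HIGH = HIGH
m12 = m9 OR m7 = HIGH OR HIGH = HIGH

m7 = HIGH; m11 = HIGH; m12 = HIGH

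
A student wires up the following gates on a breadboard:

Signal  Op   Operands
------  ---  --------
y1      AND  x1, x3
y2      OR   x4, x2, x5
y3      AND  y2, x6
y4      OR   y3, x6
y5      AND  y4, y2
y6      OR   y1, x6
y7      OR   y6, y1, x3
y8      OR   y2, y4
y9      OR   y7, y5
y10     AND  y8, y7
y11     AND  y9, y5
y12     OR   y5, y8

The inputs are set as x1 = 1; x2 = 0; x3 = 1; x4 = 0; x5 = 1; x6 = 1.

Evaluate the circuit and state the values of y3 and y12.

y2 = x4 OR x2 OR x5 = 0 OR 0 OR 1 = 1
y3 = y2 AND x6 = 1 AND 1 = 1
y4 = y3 OR x6 = 1 OR 1 = 1
y5 = y4 AND y2 = 1 AND 1 = 1
y8 = y2 OR y4 = 1 OR 1 = 1
y12 = y5 OR y8 = 1 OR 1 = 1

y3 = 1; y12 = 1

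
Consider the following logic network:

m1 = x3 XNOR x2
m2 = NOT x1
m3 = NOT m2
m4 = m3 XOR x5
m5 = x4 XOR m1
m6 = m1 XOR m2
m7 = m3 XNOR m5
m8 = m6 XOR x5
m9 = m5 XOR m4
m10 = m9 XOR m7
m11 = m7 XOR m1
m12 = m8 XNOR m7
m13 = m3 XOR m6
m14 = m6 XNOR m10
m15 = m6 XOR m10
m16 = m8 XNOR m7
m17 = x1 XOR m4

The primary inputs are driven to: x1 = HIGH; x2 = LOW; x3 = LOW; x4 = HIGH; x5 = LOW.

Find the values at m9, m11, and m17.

m9 = HIGH; m11 = HIGH; m17 = LOW

m1 = x3 XNOR x2 = LOW XNOR LOW = HIGH
m2 = NOT x1 = NOT HIGH = LOW
m3 = NOT m2 = NOT LOW = HIGH
m4 = m3 XOR x5 = HIGH XOR LOW = HIGH
m5 = x4 XOR m1 = HIGH XOR HIGH = LOW
m7 = m3 XNOR m5 = HIGH XNOR LOW = LOW
m9 = m5 XOR m4 = LOW XOR HIGH = HIGH
m11 = m7 XOR m1 = LOW XOR HIGH = HIGH
m17 = x1 XOR m4 = HIGH XOR HIGH = LOW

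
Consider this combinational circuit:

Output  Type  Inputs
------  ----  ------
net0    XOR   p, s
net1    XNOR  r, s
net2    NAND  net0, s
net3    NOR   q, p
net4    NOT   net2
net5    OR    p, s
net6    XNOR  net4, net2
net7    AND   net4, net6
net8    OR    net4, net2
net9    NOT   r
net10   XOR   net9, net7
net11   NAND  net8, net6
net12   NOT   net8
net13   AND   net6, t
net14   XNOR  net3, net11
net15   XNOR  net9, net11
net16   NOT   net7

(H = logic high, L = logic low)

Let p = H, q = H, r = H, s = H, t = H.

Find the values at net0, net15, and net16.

net0 = p XOR s = H XOR H = L
net2 = net0 NAND s = L NAND H = H
net4 = NOT net2 = NOT H = L
net6 = net4 XNOR net2 = L XNOR H = L
net7 = net4 AND net6 = L AND L = L
net8 = net4 OR net2 = L OR H = H
net9 = NOT r = NOT H = L
net11 = net8 NAND net6 = H NAND L = H
net15 = net9 XNOR net11 = L XNOR H = L
net16 = NOT net7 = NOT L = H

net0 = L  net15 = L  net16 = H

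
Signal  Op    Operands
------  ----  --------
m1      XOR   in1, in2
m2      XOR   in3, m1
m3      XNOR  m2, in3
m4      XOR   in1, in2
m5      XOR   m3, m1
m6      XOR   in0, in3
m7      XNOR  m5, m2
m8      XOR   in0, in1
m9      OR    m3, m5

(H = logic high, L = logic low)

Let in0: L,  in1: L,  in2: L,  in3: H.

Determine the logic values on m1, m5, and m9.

m1 = L; m5 = H; m9 = H

m1 = in1 XOR in2 = L XOR L = L
m2 = in3 XOR m1 = H XOR L = H
m3 = m2 XNOR in3 = H XNOR H = H
m5 = m3 XOR m1 = H XOR L = H
m9 = m3 OR m5 = H OR H = H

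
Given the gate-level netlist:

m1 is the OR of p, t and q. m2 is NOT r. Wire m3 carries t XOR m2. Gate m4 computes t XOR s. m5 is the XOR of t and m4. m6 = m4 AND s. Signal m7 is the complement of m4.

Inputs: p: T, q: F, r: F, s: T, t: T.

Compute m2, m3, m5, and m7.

m2 = NOT r = NOT F = T
m3 = t XOR m2 = T XOR T = F
m4 = t XOR s = T XOR T = F
m5 = t XOR m4 = T XOR F = T
m7 = NOT m4 = NOT F = T

m2 = T, m3 = F, m5 = T, m7 = T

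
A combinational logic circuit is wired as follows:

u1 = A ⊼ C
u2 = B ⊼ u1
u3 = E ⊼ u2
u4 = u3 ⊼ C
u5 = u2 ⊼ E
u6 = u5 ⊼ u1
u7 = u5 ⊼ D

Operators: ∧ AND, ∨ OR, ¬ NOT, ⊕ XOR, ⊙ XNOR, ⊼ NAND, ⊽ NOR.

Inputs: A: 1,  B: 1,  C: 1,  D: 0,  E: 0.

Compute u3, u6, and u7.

u3 = 1; u6 = 1; u7 = 1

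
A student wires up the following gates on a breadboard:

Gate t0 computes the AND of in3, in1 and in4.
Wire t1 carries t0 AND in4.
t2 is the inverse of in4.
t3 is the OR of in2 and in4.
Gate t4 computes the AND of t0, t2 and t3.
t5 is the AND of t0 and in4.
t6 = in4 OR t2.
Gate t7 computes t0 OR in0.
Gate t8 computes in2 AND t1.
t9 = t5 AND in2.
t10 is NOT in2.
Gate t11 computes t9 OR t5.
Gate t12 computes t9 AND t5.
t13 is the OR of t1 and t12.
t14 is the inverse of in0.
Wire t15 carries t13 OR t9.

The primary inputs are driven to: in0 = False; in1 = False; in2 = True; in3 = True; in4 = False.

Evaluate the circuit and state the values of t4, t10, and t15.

t4 = False  t10 = False  t15 = False

t0 = in3 AND in1 AND in4 = True AND False AND False = False
t1 = t0 AND in4 = False AND False = False
t2 = NOT in4 = NOT False = True
t3 = in2 OR in4 = True OR False = True
t4 = t0 AND t2 AND t3 = False AND True AND True = False
t5 = t0 AND in4 = False AND False = False
t9 = t5 AND in2 = False AND True = False
t10 = NOT in2 = NOT True = False
t12 = t9 AND t5 = False AND False = False
t13 = t1 OR t12 = False OR False = False
t15 = t13 OR t9 = False OR False = False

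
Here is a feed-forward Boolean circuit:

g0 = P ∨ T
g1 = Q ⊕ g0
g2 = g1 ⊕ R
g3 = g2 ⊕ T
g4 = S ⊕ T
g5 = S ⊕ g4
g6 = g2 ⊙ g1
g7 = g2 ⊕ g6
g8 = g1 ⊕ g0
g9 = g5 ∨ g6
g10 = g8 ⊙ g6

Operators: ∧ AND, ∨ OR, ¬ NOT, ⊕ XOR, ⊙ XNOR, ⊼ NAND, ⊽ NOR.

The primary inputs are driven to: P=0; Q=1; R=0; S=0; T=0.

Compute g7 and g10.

g7 = 0, g10 = 1

g0 = P OR T = 0 OR 0 = 0
g1 = Q XOR g0 = 1 XOR 0 = 1
g2 = g1 XOR R = 1 XOR 0 = 1
g6 = g2 XNOR g1 = 1 XNOR 1 = 1
g7 = g2 XOR g6 = 1 XOR 1 = 0
g8 = g1 XOR g0 = 1 XOR 0 = 1
g10 = g8 XNOR g6 = 1 XNOR 1 = 1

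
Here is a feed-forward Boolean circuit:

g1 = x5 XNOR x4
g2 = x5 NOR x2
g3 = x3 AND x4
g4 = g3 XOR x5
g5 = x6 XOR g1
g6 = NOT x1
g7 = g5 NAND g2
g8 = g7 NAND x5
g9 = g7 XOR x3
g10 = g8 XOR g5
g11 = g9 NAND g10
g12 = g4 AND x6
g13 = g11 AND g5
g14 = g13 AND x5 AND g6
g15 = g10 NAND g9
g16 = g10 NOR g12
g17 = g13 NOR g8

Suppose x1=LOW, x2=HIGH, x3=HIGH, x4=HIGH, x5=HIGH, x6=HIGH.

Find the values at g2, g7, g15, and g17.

g1 = x5 XNOR x4 = HIGH XNOR HIGH = HIGH
g2 = x5 NOR x2 = HIGH NOR HIGH = LOW
g5 = x6 XOR g1 = HIGH XOR HIGH = LOW
g7 = g5 NAND g2 = LOW NAND LOW = HIGH
g8 = g7 NAND x5 = HIGH NAND HIGH = LOW
g9 = g7 XOR x3 = HIGH XOR HIGH = LOW
g10 = g8 XOR g5 = LOW XOR LOW = LOW
g11 = g9 NAND g10 = LOW NAND LOW = HIGH
g13 = g11 AND g5 = HIGH AND LOW = LOW
g15 = g10 NAND g9 = LOW NAND LOW = HIGH
g17 = g13 NOR g8 = LOW NOR LOW = HIGH

g2 = LOW; g7 = HIGH; g15 = HIGH; g17 = HIGH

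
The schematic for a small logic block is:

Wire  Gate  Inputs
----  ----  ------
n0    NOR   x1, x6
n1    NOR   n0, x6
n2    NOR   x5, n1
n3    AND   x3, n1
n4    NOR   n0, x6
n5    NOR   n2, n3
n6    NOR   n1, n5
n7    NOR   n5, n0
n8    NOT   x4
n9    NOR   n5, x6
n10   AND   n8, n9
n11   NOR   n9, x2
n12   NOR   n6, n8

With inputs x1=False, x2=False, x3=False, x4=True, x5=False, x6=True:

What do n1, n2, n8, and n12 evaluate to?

n1 = False  n2 = True  n8 = False  n12 = False

n0 = x1 NOR x6 = False NOR True = False
n1 = n0 NOR x6 = False NOR True = False
n2 = x5 NOR n1 = False NOR False = True
n3 = x3 AND n1 = False AND False = False
n5 = n2 NOR n3 = True NOR False = False
n6 = n1 NOR n5 = False NOR False = True
n8 = NOT x4 = NOT True = False
n12 = n6 NOR n8 = True NOR False = False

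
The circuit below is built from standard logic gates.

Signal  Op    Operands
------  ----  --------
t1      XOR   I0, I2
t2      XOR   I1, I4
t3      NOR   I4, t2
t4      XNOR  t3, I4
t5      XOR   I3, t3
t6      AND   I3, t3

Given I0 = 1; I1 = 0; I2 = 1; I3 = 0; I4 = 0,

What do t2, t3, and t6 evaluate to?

t2 = 0; t3 = 1; t6 = 0

t2 = I1 XOR I4 = 0 XOR 0 = 0
t3 = I4 NOR t2 = 0 NOR 0 = 1
t6 = I3 AND t3 = 0 AND 1 = 0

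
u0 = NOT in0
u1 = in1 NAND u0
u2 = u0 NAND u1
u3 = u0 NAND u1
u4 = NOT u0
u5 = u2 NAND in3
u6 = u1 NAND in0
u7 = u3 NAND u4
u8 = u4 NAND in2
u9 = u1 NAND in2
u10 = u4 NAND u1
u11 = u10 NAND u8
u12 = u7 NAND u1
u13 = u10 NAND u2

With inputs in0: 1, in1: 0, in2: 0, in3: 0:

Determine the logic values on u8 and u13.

u8 = 1, u13 = 1

u0 = NOT in0 = NOT 1 = 0
u1 = in1 NAND u0 = 0 NAND 0 = 1
u2 = u0 NAND u1 = 0 NAND 1 = 1
u4 = NOT u0 = NOT 0 = 1
u8 = u4 NAND in2 = 1 NAND 0 = 1
u10 = u4 NAND u1 = 1 NAND 1 = 0
u13 = u10 NAND u2 = 0 NAND 1 = 1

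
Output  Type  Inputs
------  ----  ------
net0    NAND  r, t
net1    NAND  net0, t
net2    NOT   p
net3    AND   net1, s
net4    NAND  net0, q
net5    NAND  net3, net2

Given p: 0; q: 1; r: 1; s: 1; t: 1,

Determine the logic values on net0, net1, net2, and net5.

net0 = 0, net1 = 1, net2 = 1, net5 = 0

net0 = r NAND t = 1 NAND 1 = 0
net1 = net0 NAND t = 0 NAND 1 = 1
net2 = NOT p = NOT 0 = 1
net3 = net1 AND s = 1 AND 1 = 1
net5 = net3 NAND net2 = 1 NAND 1 = 0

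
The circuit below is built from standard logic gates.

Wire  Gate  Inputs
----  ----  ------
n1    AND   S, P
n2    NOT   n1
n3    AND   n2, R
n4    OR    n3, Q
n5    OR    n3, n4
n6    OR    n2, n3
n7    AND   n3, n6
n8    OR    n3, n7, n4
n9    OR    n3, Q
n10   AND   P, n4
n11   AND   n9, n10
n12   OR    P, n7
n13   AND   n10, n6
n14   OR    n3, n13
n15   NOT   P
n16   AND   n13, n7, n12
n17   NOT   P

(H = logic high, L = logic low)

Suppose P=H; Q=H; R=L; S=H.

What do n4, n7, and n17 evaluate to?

n1 = S AND P = H AND H = H
n2 = NOT n1 = NOT H = L
n3 = n2 AND R = L AND L = L
n4 = n3 OR Q = L OR H = H
n6 = n2 OR n3 = L OR L = L
n7 = n3 AND n6 = L AND L = L
n17 = NOT P = NOT H = L

n4 = H; n7 = L; n17 = L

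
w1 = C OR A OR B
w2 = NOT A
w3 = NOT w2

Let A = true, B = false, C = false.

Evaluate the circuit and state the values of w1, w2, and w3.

w1 = true  w2 = false  w3 = true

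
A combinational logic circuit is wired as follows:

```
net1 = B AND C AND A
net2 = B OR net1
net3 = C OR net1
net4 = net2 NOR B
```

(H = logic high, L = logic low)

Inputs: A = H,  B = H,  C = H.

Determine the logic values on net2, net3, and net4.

net1 = B AND C AND A = H AND H AND H = H
net2 = B OR net1 = H OR H = H
net3 = C OR net1 = H OR H = H
net4 = net2 NOR B = H NOR H = L

net2 = H, net3 = H, net4 = L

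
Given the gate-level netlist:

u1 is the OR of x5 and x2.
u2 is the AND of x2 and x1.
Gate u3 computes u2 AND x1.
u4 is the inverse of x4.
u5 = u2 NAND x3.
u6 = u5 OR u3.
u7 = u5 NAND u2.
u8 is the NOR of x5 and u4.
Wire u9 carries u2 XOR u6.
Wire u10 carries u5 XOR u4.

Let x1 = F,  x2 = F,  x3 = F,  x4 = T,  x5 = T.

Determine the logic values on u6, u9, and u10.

u6 = T; u9 = T; u10 = T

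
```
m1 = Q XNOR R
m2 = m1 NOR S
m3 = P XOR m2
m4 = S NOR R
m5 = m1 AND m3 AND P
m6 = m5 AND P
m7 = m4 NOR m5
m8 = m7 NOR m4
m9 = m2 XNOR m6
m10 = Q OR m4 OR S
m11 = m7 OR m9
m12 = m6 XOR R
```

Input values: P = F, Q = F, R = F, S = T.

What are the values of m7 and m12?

m1 = Q XNOR R = F XNOR F = T
m2 = m1 NOR S = T NOR T = F
m3 = P XOR m2 = F XOR F = F
m4 = S NOR R = T NOR F = F
m5 = m1 AND m3 AND P = T AND F AND F = F
m6 = m5 AND P = F AND F = F
m7 = m4 NOR m5 = F NOR F = T
m12 = m6 XOR R = F XOR F = F

m7 = T, m12 = F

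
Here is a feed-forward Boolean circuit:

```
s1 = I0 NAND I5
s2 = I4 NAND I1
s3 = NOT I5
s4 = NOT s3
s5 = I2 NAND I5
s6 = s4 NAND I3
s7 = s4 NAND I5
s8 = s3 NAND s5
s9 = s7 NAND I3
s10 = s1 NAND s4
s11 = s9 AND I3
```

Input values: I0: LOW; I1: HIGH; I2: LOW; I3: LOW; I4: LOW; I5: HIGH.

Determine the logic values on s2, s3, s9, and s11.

s2 = HIGH, s3 = LOW, s9 = HIGH, s11 = LOW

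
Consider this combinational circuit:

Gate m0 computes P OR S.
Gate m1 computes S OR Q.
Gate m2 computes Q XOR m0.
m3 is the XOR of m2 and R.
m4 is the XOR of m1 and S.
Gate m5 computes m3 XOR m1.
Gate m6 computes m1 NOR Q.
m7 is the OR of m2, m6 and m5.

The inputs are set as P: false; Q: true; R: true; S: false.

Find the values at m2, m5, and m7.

m2 = true, m5 = true, m7 = true

m0 = P OR S = false OR false = false
m1 = S OR Q = false OR true = true
m2 = Q XOR m0 = true XOR false = true
m3 = m2 XOR R = true XOR true = false
m5 = m3 XOR m1 = false XOR true = true
m6 = m1 NOR Q = true NOR true = false
m7 = m2 OR m6 OR m5 = true OR false OR true = true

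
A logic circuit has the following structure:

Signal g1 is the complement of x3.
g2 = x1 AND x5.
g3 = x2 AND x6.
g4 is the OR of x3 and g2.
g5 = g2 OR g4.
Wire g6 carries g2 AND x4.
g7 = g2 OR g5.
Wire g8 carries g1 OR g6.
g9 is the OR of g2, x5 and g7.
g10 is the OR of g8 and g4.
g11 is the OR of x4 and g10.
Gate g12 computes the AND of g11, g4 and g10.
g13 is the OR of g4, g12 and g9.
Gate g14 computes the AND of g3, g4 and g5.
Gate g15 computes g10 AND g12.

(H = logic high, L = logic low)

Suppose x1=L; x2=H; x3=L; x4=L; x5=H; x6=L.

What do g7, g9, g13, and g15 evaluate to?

g1 = NOT x3 = NOT L = H
g2 = x1 AND x5 = L AND H = L
g4 = x3 OR g2 = L OR L = L
g5 = g2 OR g4 = L OR L = L
g6 = g2 AND x4 = L AND L = L
g7 = g2 OR g5 = L OR L = L
g8 = g1 OR g6 = H OR L = H
g9 = g2 OR x5 OR g7 = L OR H OR L = H
g10 = g8 OR g4 = H OR L = H
g11 = x4 OR g10 = L OR H = H
g12 = g11 AND g4 AND g10 = H AND L AND H = L
g13 = g4 OR g12 OR g9 = L OR L OR H = H
g15 = g10 AND g12 = H AND L = L

g7 = L  g9 = H  g13 = H  g15 = L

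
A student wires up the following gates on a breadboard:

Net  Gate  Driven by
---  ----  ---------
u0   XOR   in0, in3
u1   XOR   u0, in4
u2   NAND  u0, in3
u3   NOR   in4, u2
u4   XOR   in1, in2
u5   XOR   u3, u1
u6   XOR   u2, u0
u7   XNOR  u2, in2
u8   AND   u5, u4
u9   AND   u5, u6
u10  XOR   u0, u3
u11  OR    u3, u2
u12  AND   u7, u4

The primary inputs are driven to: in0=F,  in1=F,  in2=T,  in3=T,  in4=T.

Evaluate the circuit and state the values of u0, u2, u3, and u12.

u0 = T; u2 = F; u3 = F; u12 = F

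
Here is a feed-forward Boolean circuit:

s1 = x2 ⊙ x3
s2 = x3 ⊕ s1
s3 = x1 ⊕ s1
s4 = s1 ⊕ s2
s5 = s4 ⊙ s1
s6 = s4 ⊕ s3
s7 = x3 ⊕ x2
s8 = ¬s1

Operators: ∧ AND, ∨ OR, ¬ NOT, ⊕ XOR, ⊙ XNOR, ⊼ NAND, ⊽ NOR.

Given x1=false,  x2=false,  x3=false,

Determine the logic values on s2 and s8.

s2 = true, s8 = false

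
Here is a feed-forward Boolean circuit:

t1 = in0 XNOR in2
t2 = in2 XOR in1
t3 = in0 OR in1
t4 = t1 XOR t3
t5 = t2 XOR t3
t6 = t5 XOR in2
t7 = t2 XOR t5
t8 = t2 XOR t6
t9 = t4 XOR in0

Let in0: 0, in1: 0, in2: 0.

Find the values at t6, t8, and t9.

t1 = in0 XNOR in2 = 0 XNOR 0 = 1
t2 = in2 XOR in1 = 0 XOR 0 = 0
t3 = in0 OR in1 = 0 OR 0 = 0
t4 = t1 XOR t3 = 1 XOR 0 = 1
t5 = t2 XOR t3 = 0 XOR 0 = 0
t6 = t5 XOR in2 = 0 XOR 0 = 0
t8 = t2 XOR t6 = 0 XOR 0 = 0
t9 = t4 XOR in0 = 1 XOR 0 = 1

t6 = 0; t8 = 0; t9 = 1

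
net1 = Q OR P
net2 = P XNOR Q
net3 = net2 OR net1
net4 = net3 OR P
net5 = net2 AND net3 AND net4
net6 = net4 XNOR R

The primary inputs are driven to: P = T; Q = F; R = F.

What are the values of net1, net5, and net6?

net1 = Q OR P = F OR T = T
net2 = P XNOR Q = T XNOR F = F
net3 = net2 OR net1 = F OR T = T
net4 = net3 OR P = T OR T = T
net5 = net2 AND net3 AND net4 = F AND T AND T = F
net6 = net4 XNOR R = T XNOR F = F

net1 = T, net5 = F, net6 = F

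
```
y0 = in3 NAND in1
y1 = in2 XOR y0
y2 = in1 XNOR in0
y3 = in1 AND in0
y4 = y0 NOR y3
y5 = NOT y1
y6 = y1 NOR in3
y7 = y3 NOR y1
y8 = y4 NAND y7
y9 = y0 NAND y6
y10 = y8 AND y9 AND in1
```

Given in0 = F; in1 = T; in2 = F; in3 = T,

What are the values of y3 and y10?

y0 = in3 NAND in1 = T NAND T = F
y1 = in2 XOR y0 = F XOR F = F
y3 = in1 AND in0 = T AND F = F
y4 = y0 NOR y3 = F NOR F = T
y6 = y1 NOR in3 = F NOR T = F
y7 = y3 NOR y1 = F NOR F = T
y8 = y4 NAND y7 = T NAND T = F
y9 = y0 NAND y6 = F NAND F = T
y10 = y8 AND y9 AND in1 = F AND T AND T = F

y3 = F, y10 = F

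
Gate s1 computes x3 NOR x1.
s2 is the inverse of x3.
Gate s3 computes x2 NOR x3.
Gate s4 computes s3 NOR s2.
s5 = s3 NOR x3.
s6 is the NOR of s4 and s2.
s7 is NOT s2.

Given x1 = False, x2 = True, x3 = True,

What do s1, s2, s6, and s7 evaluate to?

s1 = False, s2 = False, s6 = False, s7 = True

s1 = x3 NOR x1 = True NOR False = False
s2 = NOT x3 = NOT True = False
s3 = x2 NOR x3 = True NOR True = False
s4 = s3 NOR s2 = False NOR False = True
s6 = s4 NOR s2 = True NOR False = False
s7 = NOT s2 = NOT False = True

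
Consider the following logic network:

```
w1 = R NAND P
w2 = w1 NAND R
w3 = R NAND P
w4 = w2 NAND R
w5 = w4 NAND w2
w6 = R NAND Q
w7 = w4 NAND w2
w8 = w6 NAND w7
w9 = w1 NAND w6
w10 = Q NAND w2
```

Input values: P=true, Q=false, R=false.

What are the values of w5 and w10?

w5 = false, w10 = true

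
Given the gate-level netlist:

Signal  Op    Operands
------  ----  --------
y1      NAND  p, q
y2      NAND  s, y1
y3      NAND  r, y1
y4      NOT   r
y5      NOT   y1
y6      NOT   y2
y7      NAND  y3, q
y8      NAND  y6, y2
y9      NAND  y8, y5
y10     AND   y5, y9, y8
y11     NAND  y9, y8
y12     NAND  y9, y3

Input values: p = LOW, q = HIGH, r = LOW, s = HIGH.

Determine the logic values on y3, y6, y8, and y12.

y3 = HIGH  y6 = HIGH  y8 = HIGH  y12 = LOW

y1 = p NAND q = LOW NAND HIGH = HIGH
y2 = s NAND y1 = HIGH NAND HIGH = LOW
y3 = r NAND y1 = LOW NAND HIGH = HIGH
y5 = NOT y1 = NOT HIGH = LOW
y6 = NOT y2 = NOT LOW = HIGH
y8 = y6 NAND y2 = HIGH NAND LOW = HIGH
y9 = y8 NAND y5 = HIGH NAND LOW = HIGH
y12 = y9 NAND y3 = HIGH NAND HIGH = LOW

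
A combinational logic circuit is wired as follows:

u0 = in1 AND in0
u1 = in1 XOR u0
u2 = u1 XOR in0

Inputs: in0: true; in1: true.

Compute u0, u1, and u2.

u0 = in1 AND in0 = true AND true = true
u1 = in1 XOR u0 = true XOR true = false
u2 = u1 XOR in0 = false XOR true = true

u0 = true, u1 = false, u2 = true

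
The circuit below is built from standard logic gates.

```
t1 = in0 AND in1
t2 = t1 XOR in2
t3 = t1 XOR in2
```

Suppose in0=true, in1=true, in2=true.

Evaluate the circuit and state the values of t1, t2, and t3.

t1 = true  t2 = false  t3 = false

t1 = in0 AND in1 = true AND true = true
t2 = t1 XOR in2 = true XOR true = false
t3 = t1 XOR in2 = true XOR true = false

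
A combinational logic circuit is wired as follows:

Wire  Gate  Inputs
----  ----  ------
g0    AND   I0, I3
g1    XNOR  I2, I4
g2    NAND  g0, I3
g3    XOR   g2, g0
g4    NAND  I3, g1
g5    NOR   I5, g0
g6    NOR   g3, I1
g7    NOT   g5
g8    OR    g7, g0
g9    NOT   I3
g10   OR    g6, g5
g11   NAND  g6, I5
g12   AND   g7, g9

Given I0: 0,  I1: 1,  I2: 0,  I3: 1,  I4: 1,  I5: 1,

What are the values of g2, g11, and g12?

g0 = I0 AND I3 = 0 AND 1 = 0
g2 = g0 NAND I3 = 0 NAND 1 = 1
g3 = g2 XOR g0 = 1 XOR 0 = 1
g5 = I5 NOR g0 = 1 NOR 0 = 0
g6 = g3 NOR I1 = 1 NOR 1 = 0
g7 = NOT g5 = NOT 0 = 1
g9 = NOT I3 = NOT 1 = 0
g11 = g6 NAND I5 = 0 NAND 1 = 1
g12 = g7 AND g9 = 1 AND 0 = 0

g2 = 1  g11 = 1  g12 = 0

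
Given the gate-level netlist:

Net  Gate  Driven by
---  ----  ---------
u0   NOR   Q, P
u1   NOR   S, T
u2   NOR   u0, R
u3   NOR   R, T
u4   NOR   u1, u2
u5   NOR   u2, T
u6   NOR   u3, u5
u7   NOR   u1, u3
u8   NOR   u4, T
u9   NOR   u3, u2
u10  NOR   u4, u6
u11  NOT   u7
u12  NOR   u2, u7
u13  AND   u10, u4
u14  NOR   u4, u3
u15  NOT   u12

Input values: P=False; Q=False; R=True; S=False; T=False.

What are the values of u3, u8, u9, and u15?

u3 = False  u8 = True  u9 = True  u15 = False

u0 = Q NOR P = False NOR False = True
u1 = S NOR T = False NOR False = True
u2 = u0 NOR R = True NOR True = False
u3 = R NOR T = True NOR False = False
u4 = u1 NOR u2 = True NOR False = False
u7 = u1 NOR u3 = True NOR False = False
u8 = u4 NOR T = False NOR False = True
u9 = u3 NOR u2 = False NOR False = True
u12 = u2 NOR u7 = False NOR False = True
u15 = NOT u12 = NOT True = False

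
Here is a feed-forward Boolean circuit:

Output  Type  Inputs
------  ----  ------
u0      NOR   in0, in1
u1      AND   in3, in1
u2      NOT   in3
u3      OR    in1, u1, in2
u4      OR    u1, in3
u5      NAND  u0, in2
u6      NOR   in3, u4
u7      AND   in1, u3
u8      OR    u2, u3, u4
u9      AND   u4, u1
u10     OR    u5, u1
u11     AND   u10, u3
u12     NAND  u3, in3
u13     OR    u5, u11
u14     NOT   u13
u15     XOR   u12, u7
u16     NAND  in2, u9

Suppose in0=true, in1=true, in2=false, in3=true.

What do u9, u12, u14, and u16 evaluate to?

u9 = true, u12 = false, u14 = false, u16 = true

u0 = in0 NOR in1 = true NOR true = false
u1 = in3 AND in1 = true AND true = true
u3 = in1 OR u1 OR in2 = true OR true OR false = true
u4 = u1 OR in3 = true OR true = true
u5 = u0 NAND in2 = false NAND false = true
u9 = u4 AND u1 = true AND true = true
u10 = u5 OR u1 = true OR true = true
u11 = u10 AND u3 = true AND true = true
u12 = u3 NAND in3 = true NAND true = false
u13 = u5 OR u11 = true OR true = true
u14 = NOT u13 = NOT true = false
u16 = in2 NAND u9 = false NAND true = true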